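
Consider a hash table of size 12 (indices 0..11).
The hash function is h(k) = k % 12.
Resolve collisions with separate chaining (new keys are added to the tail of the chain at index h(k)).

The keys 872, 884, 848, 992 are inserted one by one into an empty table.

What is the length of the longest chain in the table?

Insert 872: h=8, bucket 8 empty -> new chain.
Insert 884: h=8, bucket 8 nonempty -> append to chain.
Insert 848: h=8, bucket 8 nonempty -> append to chain.
Insert 992: h=8, bucket 8 nonempty -> append to chain.
Final buckets:
0: .
1: .
2: .
3: .
4: .
5: .
6: .
7: .
8: 872 -> 884 -> 848 -> 992
9: .
10: .
11: .

4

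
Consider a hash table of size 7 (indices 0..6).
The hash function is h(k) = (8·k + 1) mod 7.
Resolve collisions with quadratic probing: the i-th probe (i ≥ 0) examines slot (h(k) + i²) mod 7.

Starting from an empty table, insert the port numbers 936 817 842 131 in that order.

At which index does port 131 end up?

1

936: h=6 → slot 6
817: h=6, probe 6,0 → slot 0
842: h=3 → slot 3
131: h=6, probe 6,0,3,1 → slot 1
Table: [817, 131, ∅, 842, ∅, ∅, 936]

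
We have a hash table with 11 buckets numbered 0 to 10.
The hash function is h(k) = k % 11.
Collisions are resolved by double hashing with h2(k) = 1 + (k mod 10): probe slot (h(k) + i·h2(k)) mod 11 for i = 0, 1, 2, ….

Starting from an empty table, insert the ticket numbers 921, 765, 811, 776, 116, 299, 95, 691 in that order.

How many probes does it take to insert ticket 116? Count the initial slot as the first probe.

921 hashes to 8; slot 8 is free -> place at 8.
765 hashes to 6; slot 6 is free -> place at 6.
811 hashes to 8, h2=2; 8 taken -> place at 10.
776 hashes to 6, h2=7; 6 taken -> place at 2.
116 hashes to 6, h2=7; 6,2 taken -> place at 9.
299 hashes to 2, h2=10; 2 taken -> place at 1.
95 hashes to 7; slot 7 is free -> place at 7.
691 hashes to 9, h2=2; 9 taken -> place at 0.
Table: [691, 299, 776, ., ., ., 765, 95, 921, 116, 811]

3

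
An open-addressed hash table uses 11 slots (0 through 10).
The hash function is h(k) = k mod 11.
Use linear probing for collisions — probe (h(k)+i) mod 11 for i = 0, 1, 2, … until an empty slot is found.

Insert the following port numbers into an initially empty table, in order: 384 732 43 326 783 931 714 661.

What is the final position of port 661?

3

384: h=10 -> slot 10
732: h=6 -> slot 6
43: h=10, probe 10,0 -> slot 0
326: h=7 -> slot 7
783: h=2 -> slot 2
931: h=7, probe 7,8 -> slot 8
714: h=10, probe 10,0,1 -> slot 1
661: h=1, probe 1,2,3 -> slot 3
Table: [43, 714, 783, 661, ∅, ∅, 732, 326, 931, ∅, 384]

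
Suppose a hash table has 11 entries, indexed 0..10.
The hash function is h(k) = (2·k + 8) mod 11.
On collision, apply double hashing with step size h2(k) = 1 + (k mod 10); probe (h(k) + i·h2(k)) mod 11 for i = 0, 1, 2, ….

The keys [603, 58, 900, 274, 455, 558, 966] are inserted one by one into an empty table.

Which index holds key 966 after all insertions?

603 hashes to 4; slot 4 is free => place at 4.
58 hashes to 3; slot 3 is free => place at 3.
900 hashes to 4, h2=1; 4 taken => place at 5.
274 hashes to 6; slot 6 is free => place at 6.
455 hashes to 5, h2=6; 5 taken => place at 0.
558 hashes to 2; slot 2 is free => place at 2.
966 hashes to 4, h2=7; 4,0 taken => place at 7.
Table: [455, ∅, 558, 58, 603, 900, 274, 966, ∅, ∅, ∅]

7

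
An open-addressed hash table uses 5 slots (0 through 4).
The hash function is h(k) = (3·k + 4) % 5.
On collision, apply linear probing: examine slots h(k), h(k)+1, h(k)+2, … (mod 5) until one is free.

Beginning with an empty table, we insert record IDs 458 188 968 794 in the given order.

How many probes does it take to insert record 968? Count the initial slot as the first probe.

3

458: h=3 => slot 3
188: h=3, probe 3,4 => slot 4
968: h=3, probe 3,4,0 => slot 0
794: h=1 => slot 1
Table: [968, 794, ∅, 458, 188]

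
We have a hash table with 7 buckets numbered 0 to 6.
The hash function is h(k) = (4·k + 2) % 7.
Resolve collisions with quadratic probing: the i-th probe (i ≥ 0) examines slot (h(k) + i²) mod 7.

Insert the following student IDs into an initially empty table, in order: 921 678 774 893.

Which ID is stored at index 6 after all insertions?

921: h=4 -> slot 4
678: h=5 -> slot 5
774: h=4, probe 4,5,1 -> slot 1
893: h=4, probe 4,5,1,6 -> slot 6
Table: [∅, 774, ∅, ∅, 921, 678, 893]

893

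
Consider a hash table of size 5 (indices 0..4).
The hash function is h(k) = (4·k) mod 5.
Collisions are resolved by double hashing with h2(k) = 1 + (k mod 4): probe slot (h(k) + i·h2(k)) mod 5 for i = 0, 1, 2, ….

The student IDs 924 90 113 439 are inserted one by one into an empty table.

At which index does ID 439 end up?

4

924 hashes to 1; slot 1 is free → place at 1.
90 hashes to 0; slot 0 is free → place at 0.
113 hashes to 2; slot 2 is free → place at 2.
439 hashes to 1, h2=4; 1,0 taken → place at 4.
Table: [90, 924, 113, ., 439]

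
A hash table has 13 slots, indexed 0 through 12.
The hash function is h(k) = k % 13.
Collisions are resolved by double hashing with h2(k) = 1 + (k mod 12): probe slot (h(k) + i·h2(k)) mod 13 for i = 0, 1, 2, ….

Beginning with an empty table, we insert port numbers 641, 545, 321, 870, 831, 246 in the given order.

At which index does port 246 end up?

0

641: h=4 -> slot 4
545: h=12 -> slot 12
321: h=9 -> slot 9
870: h=12, h2=7, probe 12,6 -> slot 6
831: h=12, h2=4, probe 12,3 -> slot 3
246: h=12, h2=7, probe 12,6,0 -> slot 0
Table: [246, -, -, 831, 641, -, 870, -, -, 321, -, -, 545]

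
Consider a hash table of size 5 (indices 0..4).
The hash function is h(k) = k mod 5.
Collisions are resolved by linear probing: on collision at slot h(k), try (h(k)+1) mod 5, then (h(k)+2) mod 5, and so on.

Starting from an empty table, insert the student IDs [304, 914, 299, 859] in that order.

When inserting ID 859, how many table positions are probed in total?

4

304: h=4 → slot 4
914: h=4, probe 4,0 → slot 0
299: h=4, probe 4,0,1 → slot 1
859: h=4, probe 4,0,1,2 → slot 2
Table: [914, 299, 859, —, 304]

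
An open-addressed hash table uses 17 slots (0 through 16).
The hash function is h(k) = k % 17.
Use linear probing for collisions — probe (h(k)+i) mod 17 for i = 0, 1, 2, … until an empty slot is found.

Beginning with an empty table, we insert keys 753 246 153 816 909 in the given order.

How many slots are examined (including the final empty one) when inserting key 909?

2

753: h=5 -> slot 5
246: h=8 -> slot 8
153: h=0 -> slot 0
816: h=0, probe 0,1 -> slot 1
909: h=8, probe 8,9 -> slot 9
Table: [153, 816, _, _, _, 753, _, _, 246, 909, _, _, _, _, _, _, _]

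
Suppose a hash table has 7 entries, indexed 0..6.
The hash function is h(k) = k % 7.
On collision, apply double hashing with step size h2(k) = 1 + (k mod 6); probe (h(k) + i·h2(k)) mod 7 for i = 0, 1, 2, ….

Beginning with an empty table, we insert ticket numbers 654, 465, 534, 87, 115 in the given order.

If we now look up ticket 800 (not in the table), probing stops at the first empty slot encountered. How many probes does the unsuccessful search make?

654: h=3 → slot 3
465: h=3, h2=4, probe 3,0 → slot 0
534: h=2 → slot 2
87: h=3, h2=4, probe 3,0,4 → slot 4
115: h=3, h2=2, probe 3,5 → slot 5
Table: [465, _, 534, 654, 87, 115, _]
Lookup 800: h=2, h2=3, probe 2,5,1 → slot 1 empty, not found.

3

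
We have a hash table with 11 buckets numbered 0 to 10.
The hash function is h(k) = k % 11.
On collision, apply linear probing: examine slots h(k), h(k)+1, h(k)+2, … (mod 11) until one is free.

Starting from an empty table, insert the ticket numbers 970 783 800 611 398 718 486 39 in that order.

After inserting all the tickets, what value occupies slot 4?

970: h=2 -> slot 2
783: h=2, probe 2,3 -> slot 3
800: h=8 -> slot 8
611: h=6 -> slot 6
398: h=2, probe 2,3,4 -> slot 4
718: h=3, probe 3,4,5 -> slot 5
486: h=2, probe 2,3,4,5,6,7 -> slot 7
39: h=6, probe 6,7,8,9 -> slot 9
Table: [., ., 970, 783, 398, 718, 611, 486, 800, 39, .]

398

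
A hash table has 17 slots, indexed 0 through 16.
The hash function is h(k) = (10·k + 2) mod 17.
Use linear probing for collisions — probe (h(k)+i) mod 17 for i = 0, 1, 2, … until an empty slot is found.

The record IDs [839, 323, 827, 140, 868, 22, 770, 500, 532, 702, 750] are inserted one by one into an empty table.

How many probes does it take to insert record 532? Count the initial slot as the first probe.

5

839: h=11 -> slot 11
323: h=2 -> slot 2
827: h=10 -> slot 10
140: h=8 -> slot 8
868: h=12 -> slot 12
22: h=1 -> slot 1
770: h=1, probe 1,2,3 -> slot 3
500: h=4 -> slot 4
532: h=1, probe 1,2,3,4,5 -> slot 5
702: h=1, probe 1,2,3,4,5,6 -> slot 6
750: h=5, probe 5,6,7 -> slot 7
Table: [—, 22, 323, 770, 500, 532, 702, 750, 140, —, 827, 839, 868, —, —, —, —]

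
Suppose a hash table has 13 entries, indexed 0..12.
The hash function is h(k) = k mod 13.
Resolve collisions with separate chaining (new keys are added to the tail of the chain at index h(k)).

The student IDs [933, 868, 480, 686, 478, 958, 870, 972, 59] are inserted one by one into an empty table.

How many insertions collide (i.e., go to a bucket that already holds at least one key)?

933 -> bucket 10
868 -> bucket 10 (collision)
480 -> bucket 12
686 -> bucket 10 (collision)
478 -> bucket 10 (collision)
958 -> bucket 9
870 -> bucket 12 (collision)
972 -> bucket 10 (collision)
59 -> bucket 7
Final buckets:
0: .
1: .
2: .
3: .
4: .
5: .
6: .
7: 59
8: .
9: 958
10: 933 -> 868 -> 686 -> 478 -> 972
11: .
12: 480 -> 870

5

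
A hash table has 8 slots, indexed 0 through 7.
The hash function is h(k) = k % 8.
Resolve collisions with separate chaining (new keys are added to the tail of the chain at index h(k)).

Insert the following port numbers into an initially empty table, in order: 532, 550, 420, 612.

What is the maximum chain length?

3

532 → bucket 4
550 → bucket 6
420 → bucket 4 (collision)
612 → bucket 4 (collision)
Final buckets:
0: _
1: _
2: _
3: _
4: 532 -> 420 -> 612
5: _
6: 550
7: _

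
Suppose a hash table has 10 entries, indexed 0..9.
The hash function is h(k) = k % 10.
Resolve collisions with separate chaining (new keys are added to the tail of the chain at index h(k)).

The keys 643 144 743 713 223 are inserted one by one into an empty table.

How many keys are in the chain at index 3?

643 → bucket 3
144 → bucket 4
743 → bucket 3 (collision)
713 → bucket 3 (collision)
223 → bucket 3 (collision)
Final buckets:
0: .
1: .
2: .
3: 643 -> 743 -> 713 -> 223
4: 144
5: .
6: .
7: .
8: .
9: .

4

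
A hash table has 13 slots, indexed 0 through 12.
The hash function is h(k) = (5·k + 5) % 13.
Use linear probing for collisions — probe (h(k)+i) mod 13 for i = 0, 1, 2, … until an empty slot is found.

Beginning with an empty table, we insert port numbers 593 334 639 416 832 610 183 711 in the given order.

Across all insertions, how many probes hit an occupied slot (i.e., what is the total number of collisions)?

3

Insert 593: h=6, slot 6 empty => index 6.
Insert 334: h=11, slot 11 empty => index 11.
Insert 639: h=2, slot 2 empty => index 2.
Insert 416: h=5, slot 5 empty => index 5.
Insert 832: h=5, slots 5,6 occupied => index 7.
Insert 610: h=0, slot 0 empty => index 0.
Insert 183: h=10, slot 10 empty => index 10.
Insert 711: h=11, slot 11 occupied => index 12.
Table: [610, ., 639, ., ., 416, 593, 832, ., ., 183, 334, 711]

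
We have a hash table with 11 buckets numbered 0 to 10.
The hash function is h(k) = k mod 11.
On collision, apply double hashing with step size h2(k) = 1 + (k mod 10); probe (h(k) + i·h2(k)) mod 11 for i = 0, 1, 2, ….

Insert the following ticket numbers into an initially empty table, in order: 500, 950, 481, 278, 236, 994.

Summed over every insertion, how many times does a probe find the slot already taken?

2

500: h=5 -> slot 5
950: h=4 -> slot 4
481: h=8 -> slot 8
278: h=3 -> slot 3
236: h=5, h2=7, probe 5,1 -> slot 1
994: h=4, h2=5, probe 4,9 -> slot 9
Table: [—, 236, —, 278, 950, 500, —, —, 481, 994, —]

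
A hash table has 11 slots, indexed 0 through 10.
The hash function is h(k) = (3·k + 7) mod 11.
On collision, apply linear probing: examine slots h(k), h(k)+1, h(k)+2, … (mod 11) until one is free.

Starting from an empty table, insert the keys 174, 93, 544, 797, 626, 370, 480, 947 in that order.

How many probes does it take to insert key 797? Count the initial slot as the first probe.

174: h=1 -> slot 1
93: h=0 -> slot 0
544: h=0, probe 0,1,2 -> slot 2
797: h=0, probe 0,1,2,3 -> slot 3
626: h=4 -> slot 4
370: h=6 -> slot 6
480: h=6, probe 6,7 -> slot 7
947: h=10 -> slot 10
Table: [93, 174, 544, 797, 626, ∅, 370, 480, ∅, ∅, 947]

4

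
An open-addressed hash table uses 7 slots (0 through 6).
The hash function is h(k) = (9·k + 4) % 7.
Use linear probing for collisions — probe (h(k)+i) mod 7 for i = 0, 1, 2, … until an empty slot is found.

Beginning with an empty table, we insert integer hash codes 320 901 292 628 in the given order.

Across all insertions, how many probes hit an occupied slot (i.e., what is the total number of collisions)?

Insert 320: h=0, slot 0 empty -> index 0.
Insert 901: h=0, slot 0 occupied -> index 1.
Insert 292: h=0, slots 0,1 occupied -> index 2.
Insert 628: h=0, slots 0,1,2 occupied -> index 3.
Table: [320, 901, 292, 628, —, —, —]

6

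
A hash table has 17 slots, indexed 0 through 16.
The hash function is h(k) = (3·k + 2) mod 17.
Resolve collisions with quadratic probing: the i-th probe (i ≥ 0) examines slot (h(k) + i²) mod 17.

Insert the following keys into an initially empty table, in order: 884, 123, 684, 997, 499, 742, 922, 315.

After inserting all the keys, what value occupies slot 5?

Insert 884: h=2, slot 2 empty => index 2.
Insert 123: h=14, slot 14 empty => index 14.
Insert 684: h=14, slot 14 occupied => index 15.
Insert 997: h=1, slot 1 empty => index 1.
Insert 499: h=3, slot 3 empty => index 3.
Insert 742: h=1, slots 1,2 occupied => index 5.
Insert 922: h=14, slots 14,15,1 occupied => index 6.
Insert 315: h=12, slot 12 empty => index 12.
Table: [., 997, 884, 499, ., 742, 922, ., ., ., ., ., 315, ., 123, 684, .]

742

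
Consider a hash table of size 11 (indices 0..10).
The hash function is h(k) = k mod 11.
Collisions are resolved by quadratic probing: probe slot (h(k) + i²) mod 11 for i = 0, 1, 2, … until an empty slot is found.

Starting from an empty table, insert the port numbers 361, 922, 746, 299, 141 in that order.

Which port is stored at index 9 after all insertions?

361

Insert 361: h=9, slot 9 empty -> index 9.
Insert 922: h=9, slot 9 occupied -> index 10.
Insert 746: h=9, slots 9,10 occupied -> index 2.
Insert 299: h=2, slot 2 occupied -> index 3.
Insert 141: h=9, slots 9,10,2 occupied -> index 7.
Table: [., ., 746, 299, ., ., ., 141, ., 361, 922]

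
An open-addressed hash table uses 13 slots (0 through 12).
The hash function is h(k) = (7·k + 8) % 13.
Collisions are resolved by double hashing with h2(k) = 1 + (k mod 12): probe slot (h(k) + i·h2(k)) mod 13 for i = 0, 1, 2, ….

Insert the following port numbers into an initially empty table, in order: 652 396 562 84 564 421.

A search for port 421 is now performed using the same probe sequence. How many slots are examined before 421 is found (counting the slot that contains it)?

652: h=9 → slot 9
396: h=11 → slot 11
562: h=3 → slot 3
84: h=11, h2=1, probe 11,12 → slot 12
564: h=4 → slot 4
421: h=4, h2=2, probe 4,6 → slot 6
Table: [∅, ∅, ∅, 562, 564, ∅, 421, ∅, ∅, 652, ∅, 396, 84]
Lookup 421: h=4, h2=2, probe 4,6 → found at 6.

2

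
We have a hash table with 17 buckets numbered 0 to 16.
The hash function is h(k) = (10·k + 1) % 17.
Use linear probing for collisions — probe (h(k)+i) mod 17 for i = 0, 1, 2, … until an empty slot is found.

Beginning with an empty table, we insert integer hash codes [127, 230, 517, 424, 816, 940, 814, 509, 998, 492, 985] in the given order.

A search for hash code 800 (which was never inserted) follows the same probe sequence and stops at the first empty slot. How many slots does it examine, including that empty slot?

2

127 hashes to 13; slot 13 is free → place at 13.
230 hashes to 6; slot 6 is free → place at 6.
517 hashes to 3; slot 3 is free → place at 3.
424 hashes to 8; slot 8 is free → place at 8.
816 hashes to 1; slot 1 is free → place at 1.
940 hashes to 0; slot 0 is free → place at 0.
814 hashes to 15; slot 15 is free → place at 15.
509 hashes to 8; 8 taken → place at 9.
998 hashes to 2; slot 2 is free → place at 2.
492 hashes to 8; 8,9 taken → place at 10.
985 hashes to 8; 8,9,10 taken → place at 11.
Table: [940, 816, 998, 517, _, _, 230, _, 424, 509, 492, 985, _, 127, _, 814, _]
Lookup 800: h=11, probe 11,12 → slot 12 empty, not found.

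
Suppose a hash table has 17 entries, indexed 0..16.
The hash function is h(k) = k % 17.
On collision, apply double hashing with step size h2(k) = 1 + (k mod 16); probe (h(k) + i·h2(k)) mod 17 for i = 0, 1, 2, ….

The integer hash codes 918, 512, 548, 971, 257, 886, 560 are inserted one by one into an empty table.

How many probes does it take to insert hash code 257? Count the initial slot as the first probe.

3

918 hashes to 0; slot 0 is free => place at 0.
512 hashes to 2; slot 2 is free => place at 2.
548 hashes to 4; slot 4 is free => place at 4.
971 hashes to 2, h2=12; 2 taken => place at 14.
257 hashes to 2, h2=2; 2,4 taken => place at 6.
886 hashes to 2, h2=7; 2 taken => place at 9.
560 hashes to 16; slot 16 is free => place at 16.
Table: [918, —, 512, —, 548, —, 257, —, —, 886, —, —, —, —, 971, —, 560]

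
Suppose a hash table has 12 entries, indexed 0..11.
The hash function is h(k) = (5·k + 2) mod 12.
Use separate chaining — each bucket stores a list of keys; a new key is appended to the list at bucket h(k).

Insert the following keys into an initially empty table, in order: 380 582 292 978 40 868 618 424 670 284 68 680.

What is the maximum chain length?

4

Insert 380: h=6, bucket 6 empty -> new chain.
Insert 582: h=8, bucket 8 empty -> new chain.
Insert 292: h=10, bucket 10 empty -> new chain.
Insert 978: h=8, bucket 8 nonempty -> append to chain.
Insert 40: h=10, bucket 10 nonempty -> append to chain.
Insert 868: h=10, bucket 10 nonempty -> append to chain.
Insert 618: h=8, bucket 8 nonempty -> append to chain.
Insert 424: h=10, bucket 10 nonempty -> append to chain.
Insert 670: h=4, bucket 4 empty -> new chain.
Insert 284: h=6, bucket 6 nonempty -> append to chain.
Insert 68: h=6, bucket 6 nonempty -> append to chain.
Insert 680: h=6, bucket 6 nonempty -> append to chain.
Final buckets:
0: _
1: _
2: _
3: _
4: 670
5: _
6: 380 -> 284 -> 68 -> 680
7: _
8: 582 -> 978 -> 618
9: _
10: 292 -> 40 -> 868 -> 424
11: _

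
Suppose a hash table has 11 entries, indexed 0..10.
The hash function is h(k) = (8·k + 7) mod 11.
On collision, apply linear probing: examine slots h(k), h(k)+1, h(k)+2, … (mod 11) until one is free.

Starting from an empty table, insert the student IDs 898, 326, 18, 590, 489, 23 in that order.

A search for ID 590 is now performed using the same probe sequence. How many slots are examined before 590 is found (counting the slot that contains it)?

4

898 hashes to 8; slot 8 is free => place at 8.
326 hashes to 8; 8 taken => place at 9.
18 hashes to 8; 8,9 taken => place at 10.
590 hashes to 8; 8,9,10 taken => place at 0.
489 hashes to 3; slot 3 is free => place at 3.
23 hashes to 4; slot 4 is free => place at 4.
Table: [590, -, -, 489, 23, -, -, -, 898, 326, 18]
Lookup 590: h=8, probe 8,9,10,0 → found at 0.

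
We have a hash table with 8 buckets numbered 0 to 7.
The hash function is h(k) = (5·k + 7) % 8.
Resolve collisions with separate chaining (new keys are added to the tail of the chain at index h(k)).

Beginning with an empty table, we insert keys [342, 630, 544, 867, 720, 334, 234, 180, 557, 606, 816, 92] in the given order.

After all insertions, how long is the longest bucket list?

342 -> bucket 5
630 -> bucket 5 (collision)
544 -> bucket 7
867 -> bucket 6
720 -> bucket 7 (collision)
334 -> bucket 5 (collision)
234 -> bucket 1
180 -> bucket 3
557 -> bucket 0
606 -> bucket 5 (collision)
816 -> bucket 7 (collision)
92 -> bucket 3 (collision)
Final buckets:
0: 557
1: 234
2: .
3: 180 -> 92
4: .
5: 342 -> 630 -> 334 -> 606
6: 867
7: 544 -> 720 -> 816

4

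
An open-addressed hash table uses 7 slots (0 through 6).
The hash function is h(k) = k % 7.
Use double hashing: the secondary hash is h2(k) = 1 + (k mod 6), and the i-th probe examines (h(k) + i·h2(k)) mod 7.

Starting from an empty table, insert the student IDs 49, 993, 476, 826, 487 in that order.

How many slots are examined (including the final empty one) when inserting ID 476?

2

49 hashes to 0; slot 0 is free → place at 0.
993 hashes to 6; slot 6 is free → place at 6.
476 hashes to 0, h2=3; 0 taken → place at 3.
826 hashes to 0, h2=5; 0 taken → place at 5.
487 hashes to 4; slot 4 is free → place at 4.
Table: [49, ., ., 476, 487, 826, 993]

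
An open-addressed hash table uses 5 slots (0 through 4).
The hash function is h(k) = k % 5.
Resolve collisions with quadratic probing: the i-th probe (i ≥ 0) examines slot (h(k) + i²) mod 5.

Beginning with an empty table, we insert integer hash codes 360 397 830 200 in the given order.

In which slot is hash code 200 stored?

Insert 360: h=0, slot 0 empty => index 0.
Insert 397: h=2, slot 2 empty => index 2.
Insert 830: h=0, slot 0 occupied => index 1.
Insert 200: h=0, slots 0,1 occupied => index 4.
Table: [360, 830, 397, —, 200]

4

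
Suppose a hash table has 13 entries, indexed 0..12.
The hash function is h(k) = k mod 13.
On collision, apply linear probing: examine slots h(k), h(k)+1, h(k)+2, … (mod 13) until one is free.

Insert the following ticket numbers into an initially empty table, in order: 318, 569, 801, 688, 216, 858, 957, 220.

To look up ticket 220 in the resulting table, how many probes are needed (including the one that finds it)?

318: h=6 → slot 6
569: h=10 → slot 10
801: h=8 → slot 8
688: h=12 → slot 12
216: h=8, probe 8,9 → slot 9
858: h=0 → slot 0
957: h=8, probe 8,9,10,11 → slot 11
220: h=12, probe 12,0,1 → slot 1
Table: [858, 220, —, —, —, —, 318, —, 801, 216, 569, 957, 688]
Lookup 220: h=12, probe 12,0,1 → found at 1.

3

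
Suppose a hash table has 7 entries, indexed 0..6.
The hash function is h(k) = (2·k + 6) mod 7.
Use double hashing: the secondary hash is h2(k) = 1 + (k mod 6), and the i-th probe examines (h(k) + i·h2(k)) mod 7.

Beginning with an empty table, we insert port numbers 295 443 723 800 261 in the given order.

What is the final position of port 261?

4

Insert 295: h=1, slot 1 empty -> index 1.
Insert 443: h=3, slot 3 empty -> index 3.
Insert 723: h=3, h2=4, slot 3 occupied -> index 0.
Insert 800: h=3, h2=3, slot 3 occupied -> index 6.
Insert 261: h=3, h2=4, slots 3,0 occupied -> index 4.
Table: [723, 295, —, 443, 261, —, 800]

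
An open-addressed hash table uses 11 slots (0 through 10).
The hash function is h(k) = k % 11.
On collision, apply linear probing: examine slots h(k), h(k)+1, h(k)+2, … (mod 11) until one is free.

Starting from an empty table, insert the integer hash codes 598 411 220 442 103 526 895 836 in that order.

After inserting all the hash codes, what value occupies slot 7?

895

598: h=4 → slot 4
411: h=4, probe 4,5 → slot 5
220: h=0 → slot 0
442: h=2 → slot 2
103: h=4, probe 4,5,6 → slot 6
526: h=9 → slot 9
895: h=4, probe 4,5,6,7 → slot 7
836: h=0, probe 0,1 → slot 1
Table: [220, 836, 442, ∅, 598, 411, 103, 895, ∅, 526, ∅]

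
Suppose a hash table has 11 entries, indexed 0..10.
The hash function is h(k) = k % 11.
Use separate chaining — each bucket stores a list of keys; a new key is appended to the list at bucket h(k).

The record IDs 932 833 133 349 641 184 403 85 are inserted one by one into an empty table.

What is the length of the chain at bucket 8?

5

Insert 932: h=8, bucket 8 empty -> new chain.
Insert 833: h=8, bucket 8 nonempty -> append to chain.
Insert 133: h=1, bucket 1 empty -> new chain.
Insert 349: h=8, bucket 8 nonempty -> append to chain.
Insert 641: h=3, bucket 3 empty -> new chain.
Insert 184: h=8, bucket 8 nonempty -> append to chain.
Insert 403: h=7, bucket 7 empty -> new chain.
Insert 85: h=8, bucket 8 nonempty -> append to chain.
Final buckets:
0: ∅
1: 133
2: ∅
3: 641
4: ∅
5: ∅
6: ∅
7: 403
8: 932 -> 833 -> 349 -> 184 -> 85
9: ∅
10: ∅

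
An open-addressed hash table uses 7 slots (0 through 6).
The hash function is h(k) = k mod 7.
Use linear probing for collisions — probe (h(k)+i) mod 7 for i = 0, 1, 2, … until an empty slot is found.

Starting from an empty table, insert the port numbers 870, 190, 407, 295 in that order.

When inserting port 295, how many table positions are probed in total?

4

870: h=2 -> slot 2
190: h=1 -> slot 1
407: h=1, probe 1,2,3 -> slot 3
295: h=1, probe 1,2,3,4 -> slot 4
Table: [-, 190, 870, 407, 295, -, -]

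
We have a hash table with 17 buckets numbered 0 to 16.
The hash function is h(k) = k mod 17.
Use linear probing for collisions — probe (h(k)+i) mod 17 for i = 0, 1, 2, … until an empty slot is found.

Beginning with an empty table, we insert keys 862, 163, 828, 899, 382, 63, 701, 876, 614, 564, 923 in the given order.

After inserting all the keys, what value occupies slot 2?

862 hashes to 12; slot 12 is free -> place at 12.
163 hashes to 10; slot 10 is free -> place at 10.
828 hashes to 12; 12 taken -> place at 13.
899 hashes to 15; slot 15 is free -> place at 15.
382 hashes to 8; slot 8 is free -> place at 8.
63 hashes to 12; 12,13 taken -> place at 14.
701 hashes to 4; slot 4 is free -> place at 4.
876 hashes to 9; slot 9 is free -> place at 9.
614 hashes to 2; slot 2 is free -> place at 2.
564 hashes to 3; slot 3 is free -> place at 3.
923 hashes to 5; slot 5 is free -> place at 5.
Table: [∅, ∅, 614, 564, 701, 923, ∅, ∅, 382, 876, 163, ∅, 862, 828, 63, 899, ∅]

614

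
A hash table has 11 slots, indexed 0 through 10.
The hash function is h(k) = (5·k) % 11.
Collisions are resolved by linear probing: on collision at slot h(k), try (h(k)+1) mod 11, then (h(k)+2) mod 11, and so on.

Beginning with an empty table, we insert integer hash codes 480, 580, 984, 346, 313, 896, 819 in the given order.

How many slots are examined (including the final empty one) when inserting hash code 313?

3

Insert 480: h=2, slot 2 empty → index 2.
Insert 580: h=7, slot 7 empty → index 7.
Insert 984: h=3, slot 3 empty → index 3.
Insert 346: h=3, slot 3 occupied → index 4.
Insert 313: h=3, slots 3,4 occupied → index 5.
Insert 896: h=3, slots 3,4,5 occupied → index 6.
Insert 819: h=3, slots 3,4,5,6,7 occupied → index 8.
Table: [_, _, 480, 984, 346, 313, 896, 580, 819, _, _]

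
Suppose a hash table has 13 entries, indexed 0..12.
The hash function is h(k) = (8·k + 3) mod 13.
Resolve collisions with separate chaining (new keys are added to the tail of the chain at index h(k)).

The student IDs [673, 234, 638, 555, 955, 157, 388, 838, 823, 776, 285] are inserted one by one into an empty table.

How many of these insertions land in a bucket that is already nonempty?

Insert 673: h=5, bucket 5 empty -> new chain.
Insert 234: h=3, bucket 3 empty -> new chain.
Insert 638: h=11, bucket 11 empty -> new chain.
Insert 555: h=10, bucket 10 empty -> new chain.
Insert 955: h=12, bucket 12 empty -> new chain.
Insert 157: h=11, bucket 11 nonempty -> append to chain.
Insert 388: h=0, bucket 0 empty -> new chain.
Insert 838: h=12, bucket 12 nonempty -> append to chain.
Insert 823: h=9, bucket 9 empty -> new chain.
Insert 776: h=10, bucket 10 nonempty -> append to chain.
Insert 285: h=8, bucket 8 empty -> new chain.
Final buckets:
0: 388
1: ∅
2: ∅
3: 234
4: ∅
5: 673
6: ∅
7: ∅
8: 285
9: 823
10: 555 -> 776
11: 638 -> 157
12: 955 -> 838

3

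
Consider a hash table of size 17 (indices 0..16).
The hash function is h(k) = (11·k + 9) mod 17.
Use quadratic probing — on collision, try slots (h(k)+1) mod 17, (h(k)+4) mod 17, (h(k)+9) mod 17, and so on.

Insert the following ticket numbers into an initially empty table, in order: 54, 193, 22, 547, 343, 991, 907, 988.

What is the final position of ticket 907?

11

54: h=8 → slot 8
193: h=7 → slot 7
22: h=13 → slot 13
547: h=8, probe 8,9 → slot 9
343: h=8, probe 8,9,12 → slot 12
991: h=13, probe 13,14 → slot 14
907: h=7, probe 7,8,11 → slot 11
988: h=14, probe 14,15 → slot 15
Table: [-, -, -, -, -, -, -, 193, 54, 547, -, 907, 343, 22, 991, 988, -]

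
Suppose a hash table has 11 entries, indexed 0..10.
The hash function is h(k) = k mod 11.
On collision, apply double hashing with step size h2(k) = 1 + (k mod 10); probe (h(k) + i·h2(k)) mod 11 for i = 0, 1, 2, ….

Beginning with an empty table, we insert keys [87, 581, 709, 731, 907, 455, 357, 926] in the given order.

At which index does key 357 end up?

Insert 87: h=10, slot 10 empty => index 10.
Insert 581: h=9, slot 9 empty => index 9.
Insert 709: h=5, slot 5 empty => index 5.
Insert 731: h=5, h2=2, slot 5 occupied => index 7.
Insert 907: h=5, h2=8, slot 5 occupied => index 2.
Insert 455: h=4, slot 4 empty => index 4.
Insert 357: h=5, h2=8, slots 5,2,10,7,4 occupied => index 1.
Insert 926: h=2, h2=7, slots 2,9,5,1 occupied => index 8.
Table: [—, 357, 907, —, 455, 709, —, 731, 926, 581, 87]

1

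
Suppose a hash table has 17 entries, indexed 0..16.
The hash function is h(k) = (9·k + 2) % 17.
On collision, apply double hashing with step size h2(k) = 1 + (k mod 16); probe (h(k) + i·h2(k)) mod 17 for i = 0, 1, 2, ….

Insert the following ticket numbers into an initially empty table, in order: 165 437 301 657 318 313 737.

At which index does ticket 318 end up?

165 hashes to 8; slot 8 is free → place at 8.
437 hashes to 8, h2=6; 8 taken → place at 14.
301 hashes to 8, h2=14; 8 taken → place at 5.
657 hashes to 16; slot 16 is free → place at 16.
318 hashes to 8, h2=15; 8 taken → place at 6.
313 hashes to 14, h2=10; 14 taken → place at 7.
737 hashes to 5, h2=2; 5,7 taken → place at 9.
Table: [_, _, _, _, _, 301, 318, 313, 165, 737, _, _, _, _, 437, _, 657]

6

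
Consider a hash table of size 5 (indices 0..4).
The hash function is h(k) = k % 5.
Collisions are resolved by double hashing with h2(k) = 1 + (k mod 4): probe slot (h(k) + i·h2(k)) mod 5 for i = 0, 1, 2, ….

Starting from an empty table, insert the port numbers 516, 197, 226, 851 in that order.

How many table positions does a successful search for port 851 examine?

2

516: h=1 -> slot 1
197: h=2 -> slot 2
226: h=1, h2=3, probe 1,4 -> slot 4
851: h=1, h2=4, probe 1,0 -> slot 0
Table: [851, 516, 197, -, 226]
Lookup 851: h=1, h2=4, probe 1,0 → found at 0.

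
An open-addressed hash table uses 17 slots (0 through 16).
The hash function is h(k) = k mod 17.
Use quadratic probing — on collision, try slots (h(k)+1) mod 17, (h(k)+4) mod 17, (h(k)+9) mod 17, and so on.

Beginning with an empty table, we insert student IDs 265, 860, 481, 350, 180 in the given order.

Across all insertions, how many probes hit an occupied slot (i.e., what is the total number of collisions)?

6

265: h=10 => slot 10
860: h=10, probe 10,11 => slot 11
481: h=5 => slot 5
350: h=10, probe 10,11,14 => slot 14
180: h=10, probe 10,11,14,2 => slot 2
Table: [—, —, 180, —, —, 481, —, —, —, —, 265, 860, —, —, 350, —, —]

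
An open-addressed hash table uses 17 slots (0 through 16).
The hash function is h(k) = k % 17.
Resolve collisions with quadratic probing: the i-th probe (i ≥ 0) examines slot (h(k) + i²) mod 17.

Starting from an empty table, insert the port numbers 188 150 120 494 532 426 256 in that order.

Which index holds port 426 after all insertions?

10

188 hashes to 1; slot 1 is free => place at 1.
150 hashes to 14; slot 14 is free => place at 14.
120 hashes to 1; 1 taken => place at 2.
494 hashes to 1; 1,2 taken => place at 5.
532 hashes to 5; 5 taken => place at 6.
426 hashes to 1; 1,2,5 taken => place at 10.
256 hashes to 1; 1,2,5,10 taken => place at 0.
Table: [256, 188, 120, ∅, ∅, 494, 532, ∅, ∅, ∅, 426, ∅, ∅, ∅, 150, ∅, ∅]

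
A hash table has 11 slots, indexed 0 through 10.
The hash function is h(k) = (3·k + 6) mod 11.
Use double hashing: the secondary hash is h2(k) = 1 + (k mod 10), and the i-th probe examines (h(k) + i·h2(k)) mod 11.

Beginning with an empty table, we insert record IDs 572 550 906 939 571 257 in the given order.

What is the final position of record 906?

3

572: h=6 → slot 6
550: h=6, h2=1, probe 6,7 → slot 7
906: h=7, h2=7, probe 7,3 → slot 3
939: h=7, h2=10, probe 7,6,5 → slot 5
571: h=3, h2=2, probe 3,5,7,9 → slot 9
257: h=7, h2=8, probe 7,4 → slot 4
Table: [—, —, —, 906, 257, 939, 572, 550, —, 571, —]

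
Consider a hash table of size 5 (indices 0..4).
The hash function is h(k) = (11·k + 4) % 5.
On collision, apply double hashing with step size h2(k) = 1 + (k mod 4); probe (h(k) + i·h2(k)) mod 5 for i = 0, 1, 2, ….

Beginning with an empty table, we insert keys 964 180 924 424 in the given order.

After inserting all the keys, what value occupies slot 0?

Insert 964: h=3, slot 3 empty => index 3.
Insert 180: h=4, slot 4 empty => index 4.
Insert 924: h=3, h2=1, slots 3,4 occupied => index 0.
Insert 424: h=3, h2=1, slots 3,4,0 occupied => index 1.
Table: [924, 424, ∅, 964, 180]

924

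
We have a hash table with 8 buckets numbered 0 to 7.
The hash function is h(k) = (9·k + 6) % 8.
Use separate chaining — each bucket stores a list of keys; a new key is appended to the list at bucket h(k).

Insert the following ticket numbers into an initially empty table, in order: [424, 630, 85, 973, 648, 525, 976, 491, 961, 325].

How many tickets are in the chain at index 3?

4

Insert 424: h=6, bucket 6 empty -> new chain.
Insert 630: h=4, bucket 4 empty -> new chain.
Insert 85: h=3, bucket 3 empty -> new chain.
Insert 973: h=3, bucket 3 nonempty -> append to chain.
Insert 648: h=6, bucket 6 nonempty -> append to chain.
Insert 525: h=3, bucket 3 nonempty -> append to chain.
Insert 976: h=6, bucket 6 nonempty -> append to chain.
Insert 491: h=1, bucket 1 empty -> new chain.
Insert 961: h=7, bucket 7 empty -> new chain.
Insert 325: h=3, bucket 3 nonempty -> append to chain.
Final buckets:
0: —
1: 491
2: —
3: 85 -> 973 -> 525 -> 325
4: 630
5: —
6: 424 -> 648 -> 976
7: 961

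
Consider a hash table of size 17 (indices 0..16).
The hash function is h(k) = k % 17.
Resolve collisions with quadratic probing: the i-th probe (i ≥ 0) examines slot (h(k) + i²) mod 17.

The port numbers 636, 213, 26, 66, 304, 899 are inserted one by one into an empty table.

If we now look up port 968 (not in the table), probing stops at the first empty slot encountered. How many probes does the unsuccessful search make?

636 hashes to 7; slot 7 is free => place at 7.
213 hashes to 9; slot 9 is free => place at 9.
26 hashes to 9; 9 taken => place at 10.
66 hashes to 15; slot 15 is free => place at 15.
304 hashes to 15; 15 taken => place at 16.
899 hashes to 15; 15,16 taken => place at 2.
Table: [—, —, 899, —, —, —, —, 636, —, 213, 26, —, —, —, —, 66, 304]
Lookup 968: h=16, probe 16,0 → slot 0 empty, not found.

2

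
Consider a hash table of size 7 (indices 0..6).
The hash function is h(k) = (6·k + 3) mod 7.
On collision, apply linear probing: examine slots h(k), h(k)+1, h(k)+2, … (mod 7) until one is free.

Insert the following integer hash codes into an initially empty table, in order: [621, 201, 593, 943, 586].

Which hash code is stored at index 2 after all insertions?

586

Insert 621: h=5, slot 5 empty -> index 5.
Insert 201: h=5, slot 5 occupied -> index 6.
Insert 593: h=5, slots 5,6 occupied -> index 0.
Insert 943: h=5, slots 5,6,0 occupied -> index 1.
Insert 586: h=5, slots 5,6,0,1 occupied -> index 2.
Table: [593, 943, 586, ., ., 621, 201]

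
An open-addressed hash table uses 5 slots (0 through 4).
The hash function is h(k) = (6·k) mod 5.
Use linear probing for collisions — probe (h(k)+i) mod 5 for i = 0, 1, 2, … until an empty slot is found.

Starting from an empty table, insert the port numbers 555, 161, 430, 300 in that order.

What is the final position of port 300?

555: h=0 => slot 0
161: h=1 => slot 1
430: h=0, probe 0,1,2 => slot 2
300: h=0, probe 0,1,2,3 => slot 3
Table: [555, 161, 430, 300, _]

3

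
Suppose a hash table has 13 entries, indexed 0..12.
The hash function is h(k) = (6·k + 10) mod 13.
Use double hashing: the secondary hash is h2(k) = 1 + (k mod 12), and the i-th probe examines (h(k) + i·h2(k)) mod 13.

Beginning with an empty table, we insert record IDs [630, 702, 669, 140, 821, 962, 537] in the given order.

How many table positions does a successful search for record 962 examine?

2

630: h=7 -> slot 7
702: h=10 -> slot 10
669: h=7, h2=10, probe 7,4 -> slot 4
140: h=5 -> slot 5
821: h=9 -> slot 9
962: h=10, h2=3, probe 10,0 -> slot 0
537: h=8 -> slot 8
Table: [962, ∅, ∅, ∅, 669, 140, ∅, 630, 537, 821, 702, ∅, ∅]
Lookup 962: h=10, h2=3, probe 10,0 → found at 0.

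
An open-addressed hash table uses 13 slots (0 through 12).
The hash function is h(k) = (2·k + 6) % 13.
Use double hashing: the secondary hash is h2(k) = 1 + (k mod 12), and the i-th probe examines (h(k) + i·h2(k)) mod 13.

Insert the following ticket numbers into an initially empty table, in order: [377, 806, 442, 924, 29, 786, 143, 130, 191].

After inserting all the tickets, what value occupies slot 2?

377: h=6 => slot 6
806: h=6, h2=3, probe 6,9 => slot 9
442: h=6, h2=11, probe 6,4 => slot 4
924: h=8 => slot 8
29: h=12 => slot 12
786: h=5 => slot 5
143: h=6, h2=12, probe 6,5,4,3 => slot 3
130: h=6, h2=11, probe 6,4,2 => slot 2
191: h=11 => slot 11
Table: [∅, ∅, 130, 143, 442, 786, 377, ∅, 924, 806, ∅, 191, 29]

130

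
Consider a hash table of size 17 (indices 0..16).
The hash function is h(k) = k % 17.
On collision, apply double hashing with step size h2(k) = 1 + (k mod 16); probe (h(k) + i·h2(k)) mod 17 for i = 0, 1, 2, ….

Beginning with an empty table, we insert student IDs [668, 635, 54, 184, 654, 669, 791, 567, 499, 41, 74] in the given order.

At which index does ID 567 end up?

Insert 668: h=5, slot 5 empty → index 5.
Insert 635: h=6, slot 6 empty → index 6.
Insert 54: h=3, slot 3 empty → index 3.
Insert 184: h=14, slot 14 empty → index 14.
Insert 654: h=8, slot 8 empty → index 8.
Insert 669: h=6, h2=14, slots 6,3 occupied → index 0.
Insert 791: h=9, slot 9 empty → index 9.
Insert 567: h=6, h2=8, slots 6,14,5 occupied → index 13.
Insert 499: h=6, h2=4, slot 6 occupied → index 10.
Insert 41: h=7, slot 7 empty → index 7.
Insert 74: h=6, h2=11, slots 6,0 occupied → index 11.
Table: [669, ., ., 54, ., 668, 635, 41, 654, 791, 499, 74, ., 567, 184, ., .]

13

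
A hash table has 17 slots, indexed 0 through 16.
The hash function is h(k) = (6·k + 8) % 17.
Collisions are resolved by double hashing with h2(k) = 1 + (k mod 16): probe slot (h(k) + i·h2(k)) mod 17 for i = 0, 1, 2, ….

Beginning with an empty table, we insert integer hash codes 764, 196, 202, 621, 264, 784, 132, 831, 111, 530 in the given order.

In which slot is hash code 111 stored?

764: h=2 -> slot 2
196: h=11 -> slot 11
202: h=13 -> slot 13
621: h=11, h2=14, probe 11,8 -> slot 8
264: h=11, h2=9, probe 11,3 -> slot 3
784: h=3, h2=1, probe 3,4 -> slot 4
132: h=1 -> slot 1
831: h=13, h2=16, probe 13,12 -> slot 12
111: h=11, h2=16, probe 11,10 -> slot 10
530: h=9 -> slot 9
Table: [—, 132, 764, 264, 784, —, —, —, 621, 530, 111, 196, 831, 202, —, —, —]

10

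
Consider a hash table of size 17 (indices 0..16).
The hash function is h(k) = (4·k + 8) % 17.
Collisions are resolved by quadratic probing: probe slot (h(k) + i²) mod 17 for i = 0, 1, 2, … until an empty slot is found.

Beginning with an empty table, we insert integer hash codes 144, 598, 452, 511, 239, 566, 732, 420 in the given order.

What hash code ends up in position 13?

239

144: h=6 => slot 6
598: h=3 => slot 3
452: h=14 => slot 14
511: h=12 => slot 12
239: h=12, probe 12,13 => slot 13
566: h=11 => slot 11
732: h=12, probe 12,13,16 => slot 16
420: h=5 => slot 5
Table: [—, —, —, 598, —, 420, 144, —, —, —, —, 566, 511, 239, 452, —, 732]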